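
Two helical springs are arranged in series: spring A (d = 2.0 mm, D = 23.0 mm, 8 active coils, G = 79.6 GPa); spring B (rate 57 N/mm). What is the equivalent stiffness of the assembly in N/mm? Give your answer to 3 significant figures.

1.59 N/mm

k_A = Gd⁴/(8D³N_a) = (79.6×10³)(2.0⁴)/(8·23.0³·8) = 1.6356 N/mm
Series: 1/k_eq = 1/1.6356 + 1/57 = 0.62895; k_eq = 1.5899 N/mm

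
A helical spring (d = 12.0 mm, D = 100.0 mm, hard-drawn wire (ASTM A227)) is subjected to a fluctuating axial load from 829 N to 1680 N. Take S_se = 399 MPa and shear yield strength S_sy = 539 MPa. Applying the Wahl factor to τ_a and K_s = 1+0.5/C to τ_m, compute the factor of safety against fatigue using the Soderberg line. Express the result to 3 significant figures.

C = D/d = 100.0/12.0 = 8.3333; K_W = (4C−1)/(4C−4)+0.615/C = 1.1761; K_s = 1+0.5/C = 1.0600
F_a = (F_max−F_min)/2 = 425.5 N; F_m = (F_max+F_min)/2 = 1254.5 N
τ_a = K_W·8F_aD/(πd³) = 1.1761 × 62.704 = 73.745 MPa
τ_m = K_s·8F_mD/(πd³) = 1.0600 × 184.87 = 195.96 MPa
Soderberg: 1/n_f = τ_a/S_se + τ_m/S_sy = 73.745/399 + 195.96/539 = 0.18482 + 0.36357 = 0.54839
n_f = 1/0.54839 = 1.824

1.82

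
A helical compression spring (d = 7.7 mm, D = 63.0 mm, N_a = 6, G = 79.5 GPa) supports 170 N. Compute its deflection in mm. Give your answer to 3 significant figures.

7.30 mm

k = Gd⁴/(8D³N_a) = (79.5×10³)(7.7⁴)/(8·63.0³·6) = 23.285 N/mm
δ = F/k = 170 / 23.285 = 7.301 mm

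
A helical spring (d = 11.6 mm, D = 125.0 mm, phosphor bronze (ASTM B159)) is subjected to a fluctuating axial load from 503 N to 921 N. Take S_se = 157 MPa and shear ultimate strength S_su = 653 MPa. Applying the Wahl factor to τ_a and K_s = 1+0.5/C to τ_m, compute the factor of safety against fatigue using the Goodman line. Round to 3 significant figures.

C = D/d = 125.0/11.6 = 10.7759; K_W = (4C−1)/(4C−4)+0.615/C = 1.1338; K_s = 1+0.5/C = 1.0464
F_a = (F_max−F_min)/2 = 209 N; F_m = (F_max+F_min)/2 = 712 N
τ_a = K_W·8F_aD/(πd³) = 1.1338 × 42.621 = 48.323 MPa
τ_m = K_s·8F_mD/(πd³) = 1.0464 × 145.2 = 151.93 MPa
Goodman: 1/n_f = τ_a/S_se + τ_m/S_su = 48.323/157 + 151.93/653 = 0.30779 + 0.23267 = 0.54046
n_f = 1/0.54046 = 1.85

1.85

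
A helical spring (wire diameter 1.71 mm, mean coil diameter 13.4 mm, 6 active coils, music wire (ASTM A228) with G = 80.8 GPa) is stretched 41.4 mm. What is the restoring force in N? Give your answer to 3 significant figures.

248 N

k = Gd⁴/(8D³N_a) = (80.8×10³)(1.71⁴)/(8·13.4³·6) = 5.9819 N/mm
F = k·δ = 5.9819 × 41.4 = 247.65 N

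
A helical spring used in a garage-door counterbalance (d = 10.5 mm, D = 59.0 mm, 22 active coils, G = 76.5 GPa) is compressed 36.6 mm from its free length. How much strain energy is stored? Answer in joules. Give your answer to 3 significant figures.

k = Gd⁴/(8D³N_a) = (76.5×10³)(10.5⁴)/(8·59.0³·22) = 25.725 N/mm
U = ½kδ² = 0.5 × 25.725 × 36.6² = 17230 N·mm = 17.23 J

17.2 J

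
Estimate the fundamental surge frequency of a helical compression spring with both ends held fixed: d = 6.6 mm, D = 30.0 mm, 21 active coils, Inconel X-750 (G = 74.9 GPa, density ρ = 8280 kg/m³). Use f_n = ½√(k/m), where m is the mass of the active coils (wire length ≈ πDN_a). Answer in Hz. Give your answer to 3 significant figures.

118 Hz

k = Gd⁴/(8D³N_a) = (74.9×10³)(6.6⁴)/(8·30.0³·21) = 31.332 N/mm = 31332 N/m
Wire length L = πDN_a = π·30.0·21 = 1979.2 mm
m = ρ·(πd²/4)·L = 8280 × 34.212×10⁻⁶ m² × 1.9792 m = 0.56066 kg
f_n = ½√(k/m) = 0.5·√(31332/0.56066) = 0.5·√(55884) = 118.2 Hz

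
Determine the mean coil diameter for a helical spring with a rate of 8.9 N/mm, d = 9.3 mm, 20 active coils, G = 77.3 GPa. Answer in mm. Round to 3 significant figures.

74.1 mm

D = (Gd⁴/(8N_a·k))^(1/3) = (77.3×10³·9.3⁴/(8·20·8.9))^(1/3)
  = (406070)^(1/3) = 74.0515 mm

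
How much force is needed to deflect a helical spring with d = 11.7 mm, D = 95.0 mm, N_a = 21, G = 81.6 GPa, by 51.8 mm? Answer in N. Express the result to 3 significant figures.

550 N

k = Gd⁴/(8D³N_a) = (81.6×10³)(11.7⁴)/(8·95.0³·21) = 10.616 N/mm
F = k·δ = 10.616 × 51.8 = 549.9 N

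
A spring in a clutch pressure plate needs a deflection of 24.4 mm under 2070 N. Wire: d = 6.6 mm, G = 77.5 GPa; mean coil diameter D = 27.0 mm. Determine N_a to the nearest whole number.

Required rate k = F/δ = 2070/24.4 = 84.836 N/mm
N_a = Gd⁴/(8D³k) = (77.5×10³ × 6.6⁴)/(8 × 27.0³ × 84.836)
    = 1.47054e+08 / 1.33586e+07 = 11.01 → 11 coils

11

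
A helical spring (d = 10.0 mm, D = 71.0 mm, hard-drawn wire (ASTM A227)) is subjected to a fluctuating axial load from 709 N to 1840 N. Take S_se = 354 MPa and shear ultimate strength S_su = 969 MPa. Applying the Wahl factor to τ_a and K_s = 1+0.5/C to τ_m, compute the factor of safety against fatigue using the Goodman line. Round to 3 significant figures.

C = D/d = 71.0/10.0 = 7.1000; K_W = (4C−1)/(4C−4)+0.615/C = 1.2096; K_s = 1+0.5/C = 1.0704
F_a = (F_max−F_min)/2 = 565.5 N; F_m = (F_max+F_min)/2 = 1274.5 N
τ_a = K_W·8F_aD/(πd³) = 1.2096 × 102.24 = 123.67 MPa
τ_m = K_s·8F_mD/(πd³) = 1.0704 × 230.43 = 246.66 MPa
Goodman: 1/n_f = τ_a/S_se + τ_m/S_su = 123.67/354 + 246.66/969 = 0.34935 + 0.25455 = 0.6039
n_f = 1/0.6039 = 1.656

1.66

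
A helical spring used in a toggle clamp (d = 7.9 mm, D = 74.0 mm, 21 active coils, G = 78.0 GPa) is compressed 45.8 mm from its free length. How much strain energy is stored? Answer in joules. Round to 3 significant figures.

k = Gd⁴/(8D³N_a) = (78.0×10³)(7.9⁴)/(8·74.0³·21) = 4.4627 N/mm
U = ½kδ² = 0.5 × 4.4627 × 45.8² = 4680.6 N·mm = 4.6806 J

4.68 J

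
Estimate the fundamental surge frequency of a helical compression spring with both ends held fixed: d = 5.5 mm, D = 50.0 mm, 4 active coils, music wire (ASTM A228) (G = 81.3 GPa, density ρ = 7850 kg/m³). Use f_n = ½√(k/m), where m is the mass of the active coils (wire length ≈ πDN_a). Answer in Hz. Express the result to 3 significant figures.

k = Gd⁴/(8D³N_a) = (81.3×10³)(5.5⁴)/(8·50.0³·4) = 18.599 N/mm = 18599 N/m
Wire length L = πDN_a = π·50.0·4 = 628.32 mm
m = ρ·(πd²/4)·L = 7850 × 23.758×10⁻⁶ m² × 0.62832 m = 0.11718 kg
f_n = ½√(k/m) = 0.5·√(18599/0.11718) = 0.5·√(1.5871e+05) = 199.19 Hz

199 Hz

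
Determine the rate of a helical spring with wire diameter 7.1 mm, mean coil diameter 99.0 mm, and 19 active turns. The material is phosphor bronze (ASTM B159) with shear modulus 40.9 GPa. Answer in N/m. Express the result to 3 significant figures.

705 N/m

k = Gd⁴/(8D³N_a) = (40.9×10³ × 7.1⁴) / (8 × 99.0³ × 19)
  = 1.03934e+08 / 1.47485e+08 = 0.70471 N/mm = 704.71 N/m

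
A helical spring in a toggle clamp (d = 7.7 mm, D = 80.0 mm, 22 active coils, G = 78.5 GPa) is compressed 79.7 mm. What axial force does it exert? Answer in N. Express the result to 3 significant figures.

k = Gd⁴/(8D³N_a) = (78.5×10³)(7.7⁴)/(8·80.0³·22) = 3.0623 N/mm
F = k·δ = 3.0623 × 79.7 = 244.07 N

244 N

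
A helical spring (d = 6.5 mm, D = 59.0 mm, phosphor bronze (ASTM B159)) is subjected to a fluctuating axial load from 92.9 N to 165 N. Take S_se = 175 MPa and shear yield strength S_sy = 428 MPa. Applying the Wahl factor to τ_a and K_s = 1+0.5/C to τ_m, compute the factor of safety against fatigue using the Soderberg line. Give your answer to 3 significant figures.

3.28

C = D/d = 59.0/6.5 = 9.0769; K_W = (4C−1)/(4C−4)+0.615/C = 1.1606; K_s = 1+0.5/C = 1.0551
F_a = (F_max−F_min)/2 = 36.05 N; F_m = (F_max+F_min)/2 = 128.95 N
τ_a = K_W·8F_aD/(πd³) = 1.1606 × 19.722 = 22.89 MPa
τ_m = K_s·8F_mD/(πd³) = 1.0551 × 70.546 = 74.432 MPa
Soderberg: 1/n_f = τ_a/S_se + τ_m/S_sy = 22.89/175 + 74.432/428 = 0.13080 + 0.17391 = 0.30471
n_f = 1/0.30471 = 3.282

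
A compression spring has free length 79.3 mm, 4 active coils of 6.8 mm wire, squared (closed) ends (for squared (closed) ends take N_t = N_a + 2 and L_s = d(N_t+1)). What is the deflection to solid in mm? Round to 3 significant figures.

N_t = 6; L_s = 6.8·7 = 47.6 mm
δ_solid = L₀ − L_s = 79.3 − 47.6 = 31.7 mm

31.7 mm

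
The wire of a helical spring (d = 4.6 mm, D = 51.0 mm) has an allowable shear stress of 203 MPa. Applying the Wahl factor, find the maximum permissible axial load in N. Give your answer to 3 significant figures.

C = D/d = 51.0/4.6 = 11.0870
K_W = (4C−1)/(4C−4) + 0.615/C = 43.348/40.348 + 0.0555 = 1.1298
τ_max = K·8FD/(πd³) → F_max = τ_allow·πd³/(8DK)
F_max = 203·π·4.6³/(8·51.0·1.1298) = 62075/460.97 = 134.66 N

135 N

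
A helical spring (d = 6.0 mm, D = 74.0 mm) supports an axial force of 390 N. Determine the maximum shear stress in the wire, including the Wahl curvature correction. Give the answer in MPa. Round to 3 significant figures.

380 MPa

Spring index C = D/d = 74.0/6.0 = 12.3333
K_W = (4C−1)/(4C−4) + 0.615/C = 48.333/45.333 + 0.0499 = 1.1160
τ₀ = 8FD/(πd³) = 8·390·74.0/(π·6.0³) = 230880/678.58 = 340.24 MPa
τ_max = K·τ₀ = 1.1160 × 340.24 = 379.72 MPa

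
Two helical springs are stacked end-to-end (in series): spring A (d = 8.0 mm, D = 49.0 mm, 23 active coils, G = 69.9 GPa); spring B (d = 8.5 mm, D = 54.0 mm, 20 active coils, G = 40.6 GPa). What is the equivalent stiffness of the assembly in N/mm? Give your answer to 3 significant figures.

5.14 N/mm

k_A = Gd⁴/(8D³N_a) = (69.9×10³)(8.0⁴)/(8·49.0³·23) = 13.226 N/mm
k_B = Gd⁴/(8D³N_a) = (40.6×10³)(8.5⁴)/(8·54.0³·20) = 8.412 N/mm
Series: 1/k_eq = 1/13.226 + 1/8.412 = 0.19449; k_eq = 5.1418 N/mm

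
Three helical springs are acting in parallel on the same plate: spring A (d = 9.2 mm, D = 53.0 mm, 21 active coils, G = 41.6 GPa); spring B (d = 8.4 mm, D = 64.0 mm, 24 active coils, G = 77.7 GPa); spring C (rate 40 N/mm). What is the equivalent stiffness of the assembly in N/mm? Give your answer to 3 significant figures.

k_A = Gd⁴/(8D³N_a) = (41.6×10³)(9.2⁴)/(8·53.0³·21) = 11.915 N/mm
k_B = Gd⁴/(8D³N_a) = (77.7×10³)(8.4⁴)/(8·64.0³·24) = 7.6859 N/mm
Parallel: k_eq = 11.915 + 7.6859 + 40 = 59.601 N/mm

59.6 N/mm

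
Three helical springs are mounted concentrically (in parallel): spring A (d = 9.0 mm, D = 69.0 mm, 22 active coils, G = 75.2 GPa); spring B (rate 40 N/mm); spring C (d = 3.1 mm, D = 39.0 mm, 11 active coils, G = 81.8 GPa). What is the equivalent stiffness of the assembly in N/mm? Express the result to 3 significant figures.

50.0 N/mm

k_A = Gd⁴/(8D³N_a) = (75.2×10³)(9.0⁴)/(8·69.0³·22) = 8.5335 N/mm
k_C = Gd⁴/(8D³N_a) = (81.8×10³)(3.1⁴)/(8·39.0³·11) = 1.4472 N/mm
Parallel: k_eq = 8.5335 + 40 + 1.4472 = 49.981 N/mm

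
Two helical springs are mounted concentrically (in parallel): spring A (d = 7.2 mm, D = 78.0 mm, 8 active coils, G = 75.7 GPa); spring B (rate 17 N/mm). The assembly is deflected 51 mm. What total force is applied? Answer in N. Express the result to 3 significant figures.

1210 N

k_A = Gd⁴/(8D³N_a) = (75.7×10³)(7.2⁴)/(8·78.0³·8) = 6.6983 N/mm
Parallel: k_eq = 6.6983 + 17 = 23.698 N/mm
F = k_eq·δ = 23.698·51 = 1208.6 N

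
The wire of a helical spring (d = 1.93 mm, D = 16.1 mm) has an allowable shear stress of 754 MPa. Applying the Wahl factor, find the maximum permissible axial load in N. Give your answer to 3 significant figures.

C = D/d = 16.1/1.93 = 8.3420
K_W = (4C−1)/(4C−4) + 0.615/C = 32.368/29.368 + 0.0737 = 1.1759
τ_max = K·8FD/(πd³) → F_max = τ_allow·πd³/(8DK)
F_max = 754·π·1.93³/(8·16.1·1.1759) = 17029/151.45 = 112.44 N

112 N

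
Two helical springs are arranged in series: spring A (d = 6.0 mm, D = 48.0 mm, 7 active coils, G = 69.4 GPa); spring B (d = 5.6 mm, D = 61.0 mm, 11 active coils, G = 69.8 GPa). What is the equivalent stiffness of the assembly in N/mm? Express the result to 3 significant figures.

2.78 N/mm

k_A = Gd⁴/(8D³N_a) = (69.4×10³)(6.0⁴)/(8·48.0³·7) = 14.523 N/mm
k_B = Gd⁴/(8D³N_a) = (69.8×10³)(5.6⁴)/(8·61.0³·11) = 3.4367 N/mm
Series: 1/k_eq = 1/14.523 + 1/3.4367 = 0.35984; k_eq = 2.779 N/mm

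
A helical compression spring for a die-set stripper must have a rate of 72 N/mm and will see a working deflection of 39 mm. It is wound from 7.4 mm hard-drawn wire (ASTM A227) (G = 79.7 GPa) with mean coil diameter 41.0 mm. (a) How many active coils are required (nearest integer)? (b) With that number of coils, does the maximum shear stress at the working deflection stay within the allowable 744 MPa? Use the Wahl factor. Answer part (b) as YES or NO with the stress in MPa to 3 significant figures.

N_a = Gd⁴/(8D³k) = (79.7×10³)(7.4⁴)/(8·41.0³·72) = 6.02 → N_a = 6
Actual rate k = Gd⁴/(8D³·6) = 72.242 N/mm
Working load F = kδ = 72.242·39 = 2817.5 N
C = 41.0/7.4 = 5.5405; K_W = (4C−1)/(4C−4)+0.615/C = 1.2762
τ_max = K_W·8FD/(πd³) = 1.2762·725.92 = 926.4 MPa
τ_max > 744 MPa → exceeds allowable

(a) 6 coils; (b) NO, τ_max = 926 MPa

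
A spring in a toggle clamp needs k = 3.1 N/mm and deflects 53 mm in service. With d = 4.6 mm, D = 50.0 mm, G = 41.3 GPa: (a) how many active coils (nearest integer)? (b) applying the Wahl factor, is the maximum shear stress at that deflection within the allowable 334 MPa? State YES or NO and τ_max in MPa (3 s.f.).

(a) 6 coils; (b) YES, τ_max = 242 MPa

N_a = Gd⁴/(8D³k) = (41.3×10³)(4.6⁴)/(8·50.0³·3.1) = 5.965 → N_a = 6
Actual rate k = Gd⁴/(8D³·6) = 3.082 N/mm
Working load F = kδ = 3.082·53 = 163.35 N
C = 50.0/4.6 = 10.8696; K_W = (4C−1)/(4C−4)+0.615/C = 1.1326
τ_max = K_W·8FD/(πd³) = 1.1326·213.67 = 242 MPa
τ_max ≤ 334 MPa → acceptable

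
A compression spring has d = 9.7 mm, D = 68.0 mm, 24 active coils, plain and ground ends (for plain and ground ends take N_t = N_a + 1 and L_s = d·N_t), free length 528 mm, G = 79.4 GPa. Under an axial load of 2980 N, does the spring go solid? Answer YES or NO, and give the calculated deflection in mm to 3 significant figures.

NO, δ = 256 mm

k = Gd⁴/(8D³N_a) = (79.4×10³)(9.7⁴)/(8·68.0³·24) = 11.643 N/mm
N_t = 25; L_s = 9.7·25 = 242.5 mm; δ_solid = L₀ − L_s = 528 − 242.5 = 285.5 mm
δ = F/k = 2980/11.643 = 255.94 mm
δ < δ_solid → spring does not go solid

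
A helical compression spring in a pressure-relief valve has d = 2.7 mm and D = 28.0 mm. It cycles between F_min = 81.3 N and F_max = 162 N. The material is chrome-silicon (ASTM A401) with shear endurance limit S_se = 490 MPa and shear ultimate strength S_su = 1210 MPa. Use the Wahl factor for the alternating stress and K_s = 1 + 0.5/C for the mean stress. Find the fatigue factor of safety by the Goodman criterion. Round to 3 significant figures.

1.39

C = D/d = 28.0/2.7 = 10.3704; K_W = (4C−1)/(4C−4)+0.615/C = 1.1393; K_s = 1+0.5/C = 1.0482
F_a = (F_max−F_min)/2 = 40.35 N; F_m = (F_max+F_min)/2 = 121.65 N
τ_a = K_W·8F_aD/(πd³) = 1.1393 × 146.17 = 166.53 MPa
τ_m = K_s·8F_mD/(πd³) = 1.0482 × 440.68 = 461.92 MPa
Goodman: 1/n_f = τ_a/S_se + τ_m/S_su = 166.53/490 + 461.92/1210 = 0.33987 + 0.38175 = 0.72162
n_f = 1/0.72162 = 1.386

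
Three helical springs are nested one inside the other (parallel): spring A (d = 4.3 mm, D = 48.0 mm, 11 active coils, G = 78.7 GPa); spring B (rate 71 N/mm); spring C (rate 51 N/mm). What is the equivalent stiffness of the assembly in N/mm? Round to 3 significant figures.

k_A = Gd⁴/(8D³N_a) = (78.7×10³)(4.3⁴)/(8·48.0³·11) = 2.7647 N/mm
Parallel: k_eq = 2.7647 + 71 + 51 = 124.76 N/mm

125 N/mm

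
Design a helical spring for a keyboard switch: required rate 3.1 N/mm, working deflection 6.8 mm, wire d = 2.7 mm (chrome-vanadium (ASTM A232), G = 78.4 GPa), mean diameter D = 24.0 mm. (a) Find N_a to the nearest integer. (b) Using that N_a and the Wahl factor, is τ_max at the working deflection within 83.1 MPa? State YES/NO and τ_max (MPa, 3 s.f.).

(a) 12 coils; (b) YES, τ_max = 77.2 MPa

N_a = Gd⁴/(8D³k) = (78.4×10³)(2.7⁴)/(8·24.0³·3.1) = 12.15 → N_a = 12
Actual rate k = Gd⁴/(8D³·12) = 3.1395 N/mm
Working load F = kδ = 3.1395·6.8 = 21.349 N
C = 24.0/2.7 = 8.8889; K_W = (4C−1)/(4C−4)+0.615/C = 1.1643
τ_max = K_W·8FD/(πd³) = 1.1643·66.288 = 77.176 MPa
τ_max ≤ 83.1 MPa → acceptable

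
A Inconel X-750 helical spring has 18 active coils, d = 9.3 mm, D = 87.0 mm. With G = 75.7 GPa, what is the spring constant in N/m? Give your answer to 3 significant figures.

k = Gd⁴/(8D³N_a) = (75.7×10³ × 9.3⁴) / (8 × 87.0³ × 18)
  = 5.66275e+08 / 9.48244e+07 = 5.9718 N/mm = 5971.8 N/m

5970 N/m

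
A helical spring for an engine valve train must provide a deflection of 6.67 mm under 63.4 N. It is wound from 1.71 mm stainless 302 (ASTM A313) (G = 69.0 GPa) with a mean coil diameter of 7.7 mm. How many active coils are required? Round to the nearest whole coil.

17

Required rate k = F/δ = 63.4/6.67 = 9.5052 N/mm
N_a = Gd⁴/(8D³k) = (69.0×10³ × 1.71⁴)/(8 × 7.7³ × 9.5052)
    = 589975 / 34715.7 = 16.99 → 17 coils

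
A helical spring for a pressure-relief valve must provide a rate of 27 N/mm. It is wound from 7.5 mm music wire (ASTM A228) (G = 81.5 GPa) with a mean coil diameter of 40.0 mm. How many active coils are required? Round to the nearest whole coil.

19

N_a = Gd⁴/(8D³k) = (81.5×10³ × 7.5⁴)/(8 × 40.0³ × 27)
    = 2.57871e+08 / 1.3824e+07 = 18.65 → 19 coils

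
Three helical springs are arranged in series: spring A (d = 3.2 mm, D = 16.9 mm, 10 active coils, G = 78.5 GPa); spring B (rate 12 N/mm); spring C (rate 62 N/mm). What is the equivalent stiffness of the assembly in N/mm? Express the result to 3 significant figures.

k_A = Gd⁴/(8D³N_a) = (78.5×10³)(3.2⁴)/(8·16.9³·10) = 21.317 N/mm
Series: 1/k_eq = 1/21.317 + 1/12 + 1/62 = 0.14637; k_eq = 6.8318 N/mm

6.83 N/mm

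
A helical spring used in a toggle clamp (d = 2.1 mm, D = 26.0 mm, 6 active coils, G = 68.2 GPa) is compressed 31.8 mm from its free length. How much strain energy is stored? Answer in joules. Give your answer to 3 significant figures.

0.795 J

k = Gd⁴/(8D³N_a) = (68.2×10³)(2.1⁴)/(8·26.0³·6) = 1.5722 N/mm
U = ½kδ² = 0.5 × 1.5722 × 31.8² = 794.92 N·mm = 0.79492 J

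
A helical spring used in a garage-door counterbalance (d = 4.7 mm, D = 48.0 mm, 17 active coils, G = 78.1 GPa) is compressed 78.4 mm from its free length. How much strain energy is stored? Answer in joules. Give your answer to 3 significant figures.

k = Gd⁴/(8D³N_a) = (78.1×10³)(4.7⁴)/(8·48.0³·17) = 2.5338 N/mm
U = ½kδ² = 0.5 × 2.5338 × 78.4² = 7787.2 N·mm = 7.7872 J

7.79 J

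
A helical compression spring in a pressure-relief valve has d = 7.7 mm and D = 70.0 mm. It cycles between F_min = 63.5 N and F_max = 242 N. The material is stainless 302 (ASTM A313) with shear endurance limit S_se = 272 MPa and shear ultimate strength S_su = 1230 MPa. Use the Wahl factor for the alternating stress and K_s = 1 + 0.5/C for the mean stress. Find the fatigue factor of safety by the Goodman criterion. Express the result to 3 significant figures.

5.00

C = D/d = 70.0/7.7 = 9.0909; K_W = (4C−1)/(4C−4)+0.615/C = 1.1603; K_s = 1+0.5/C = 1.0550
F_a = (F_max−F_min)/2 = 89.25 N; F_m = (F_max+F_min)/2 = 152.75 N
τ_a = K_W·8F_aD/(πd³) = 1.1603 × 34.848 = 40.435 MPa
τ_m = K_s·8F_mD/(πd³) = 1.0550 × 59.641 = 62.922 MPa
Goodman: 1/n_f = τ_a/S_se + τ_m/S_su = 40.435/272 + 62.922/1230 = 0.14866 + 0.05116 = 0.19982
n_f = 1/0.19982 = 5.005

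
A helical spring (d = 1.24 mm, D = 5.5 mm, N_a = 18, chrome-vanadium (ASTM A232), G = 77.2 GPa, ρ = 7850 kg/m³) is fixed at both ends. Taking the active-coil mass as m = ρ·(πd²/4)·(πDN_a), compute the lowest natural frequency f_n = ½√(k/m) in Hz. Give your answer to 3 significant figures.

804 Hz

k = Gd⁴/(8D³N_a) = (77.2×10³)(1.24⁴)/(8·5.5³·18) = 7.6182 N/mm = 7618.2 N/m
Wire length L = πDN_a = π·5.5·18 = 311.02 mm
m = ρ·(πd²/4)·L = 7850 × 1.2076×10⁻⁶ m² × 0.31102 m = 0.0029484 kg
f_n = ½√(k/m) = 0.5·√(7618.2/0.0029484) = 0.5·√(2.5838e+06) = 803.72 Hz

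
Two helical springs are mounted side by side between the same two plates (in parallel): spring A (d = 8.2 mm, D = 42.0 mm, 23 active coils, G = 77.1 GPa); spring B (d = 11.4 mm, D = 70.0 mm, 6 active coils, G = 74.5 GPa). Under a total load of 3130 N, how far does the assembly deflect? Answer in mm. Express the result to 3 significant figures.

k_A = Gd⁴/(8D³N_a) = (77.1×10³)(8.2⁴)/(8·42.0³·23) = 25.571 N/mm
k_B = Gd⁴/(8D³N_a) = (74.5×10³)(11.4⁴)/(8·70.0³·6) = 76.426 N/mm
Parallel: k_eq = 25.571 + 76.426 = 102 N/mm
δ = F/k_eq = 3130/102 = 30.687 mm

30.7 mm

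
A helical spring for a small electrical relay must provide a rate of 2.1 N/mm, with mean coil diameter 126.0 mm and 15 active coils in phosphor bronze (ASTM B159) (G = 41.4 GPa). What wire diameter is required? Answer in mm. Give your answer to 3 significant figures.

d = (8D³N_a·k / G)^(1/4) = (8·126.0³·15·2.1 / (41.4×10³))^0.25
  = (12176)^0.25 = 10.5046 mm

10.5 mm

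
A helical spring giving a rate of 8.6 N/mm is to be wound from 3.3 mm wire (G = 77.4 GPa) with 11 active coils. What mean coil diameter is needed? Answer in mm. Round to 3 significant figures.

D = (Gd⁴/(8N_a·k))^(1/3) = (77.4×10³·3.3⁴/(8·11·8.6))^(1/3)
  = (12128.7)^(1/3) = 22.9759 mm

23.0 mm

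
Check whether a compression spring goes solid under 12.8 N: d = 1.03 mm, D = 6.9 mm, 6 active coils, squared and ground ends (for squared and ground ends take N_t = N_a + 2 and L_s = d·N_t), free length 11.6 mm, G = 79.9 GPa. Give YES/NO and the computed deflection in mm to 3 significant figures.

k = Gd⁴/(8D³N_a) = (79.9×10³)(1.03⁴)/(8·6.9³·6) = 5.703 N/mm
N_t = 8; L_s = 1.03·8 = 8.24 mm; δ_solid = L₀ − L_s = 11.6 − 8.24 = 3.36 mm
δ = F/k = 12.8/5.703 = 2.2444 mm
δ < δ_solid → spring does not go solid

NO, δ = 2.24 mm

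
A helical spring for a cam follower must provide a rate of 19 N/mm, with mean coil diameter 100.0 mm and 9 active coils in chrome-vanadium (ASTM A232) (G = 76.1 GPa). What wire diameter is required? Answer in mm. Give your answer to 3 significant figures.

d = (8D³N_a·k / G)^(1/4) = (8·100.0³·9·19 / (76.1×10³))^0.25
  = (17976)^0.25 = 11.5791 mm

11.6 mm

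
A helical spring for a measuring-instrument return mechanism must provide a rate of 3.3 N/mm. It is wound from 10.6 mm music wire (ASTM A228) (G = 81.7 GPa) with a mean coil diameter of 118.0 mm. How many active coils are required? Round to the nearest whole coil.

N_a = Gd⁴/(8D³k) = (81.7×10³ × 10.6⁴)/(8 × 118.0³ × 3.3)
    = 1.03144e+09 / 4.3376e+07 = 23.78 → 24 coils

24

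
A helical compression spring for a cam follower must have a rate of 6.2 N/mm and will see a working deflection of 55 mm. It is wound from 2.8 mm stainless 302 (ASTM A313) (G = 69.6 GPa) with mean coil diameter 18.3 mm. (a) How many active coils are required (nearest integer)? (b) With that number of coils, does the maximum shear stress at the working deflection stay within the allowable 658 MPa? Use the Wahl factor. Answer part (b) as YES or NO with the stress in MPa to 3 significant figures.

N_a = Gd⁴/(8D³k) = (69.6×10³)(2.8⁴)/(8·18.3³·6.2) = 14.07 → N_a = 14
Actual rate k = Gd⁴/(8D³·14) = 6.2326 N/mm
Working load F = kδ = 6.2326·55 = 342.79 N
C = 18.3/2.8 = 6.5357; K_W = (4C−1)/(4C−4)+0.615/C = 1.2296
τ_max = K_W·8FD/(πd³) = 1.2296·727.7 = 894.76 MPa
τ_max > 658 MPa → exceeds allowable

(a) 14 coils; (b) NO, τ_max = 895 MPa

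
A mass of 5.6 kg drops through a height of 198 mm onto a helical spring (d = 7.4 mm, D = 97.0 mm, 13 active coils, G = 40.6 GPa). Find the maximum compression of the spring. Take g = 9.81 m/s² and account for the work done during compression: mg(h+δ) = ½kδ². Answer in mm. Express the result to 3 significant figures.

k = Gd⁴/(8D³N_a) = (40.6×10³)(7.4⁴)/(8·97.0³·13) = 1.2826 N/mm
W = mg = 5.6 × 9.81 = 54.936 N
½kδ² − Wδ − Wh = 0 → δ = (W + √(W² + 2kWh))/k
δ = (54.936 + √(3018 + 27903.4))/1.2826 = (54.936 + 175.84)/1.2826 = 179.93 mm

180 mm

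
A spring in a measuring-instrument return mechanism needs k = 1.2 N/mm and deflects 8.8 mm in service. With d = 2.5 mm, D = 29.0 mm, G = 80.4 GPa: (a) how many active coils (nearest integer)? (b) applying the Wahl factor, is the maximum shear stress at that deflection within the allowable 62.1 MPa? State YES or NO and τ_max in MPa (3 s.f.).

N_a = Gd⁴/(8D³k) = (80.4×10³)(2.5⁴)/(8·29.0³·1.2) = 13.41 → N_a = 13
Actual rate k = Gd⁴/(8D³·13) = 1.2382 N/mm
Working load F = kδ = 1.2382·8.8 = 10.896 N
C = 29.0/2.5 = 11.6000; K_W = (4C−1)/(4C−4)+0.615/C = 1.1238
τ_max = K_W·8FD/(πd³) = 1.1238·51.498 = 57.872 MPa
τ_max ≤ 62.1 MPa → acceptable

(a) 13 coils; (b) YES, τ_max = 57.9 MPa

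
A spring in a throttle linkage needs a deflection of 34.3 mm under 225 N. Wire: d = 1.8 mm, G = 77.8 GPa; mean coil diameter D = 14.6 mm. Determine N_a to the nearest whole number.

5

Required rate k = F/δ = 225/34.3 = 6.5598 N/mm
N_a = Gd⁴/(8D³k) = (77.8×10³ × 1.8⁴)/(8 × 14.6³ × 6.5598)
    = 816713 / 163319 = 5.001 → 5 coils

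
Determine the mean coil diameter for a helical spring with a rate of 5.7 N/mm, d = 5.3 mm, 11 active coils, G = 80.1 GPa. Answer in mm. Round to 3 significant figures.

50.1 mm

D = (Gd⁴/(8N_a·k))^(1/3) = (80.1×10³·5.3⁴/(8·11·5.7))^(1/3)
  = (126002)^(1/3) = 50.1333 mm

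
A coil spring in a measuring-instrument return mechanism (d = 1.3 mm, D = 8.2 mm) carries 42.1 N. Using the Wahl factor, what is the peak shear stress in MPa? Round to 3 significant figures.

Spring index C = D/d = 8.2/1.3 = 6.3077
K_W = (4C−1)/(4C−4) + 0.615/C = 24.231/21.231 + 0.0975 = 1.2388
τ₀ = 8FD/(πd³) = 8·42.1·8.2/(π·1.3³) = 2761.76/6.9021 = 400.13 MPa
τ_max = K·τ₀ = 1.2388 × 400.13 = 495.69 MPa

496 MPa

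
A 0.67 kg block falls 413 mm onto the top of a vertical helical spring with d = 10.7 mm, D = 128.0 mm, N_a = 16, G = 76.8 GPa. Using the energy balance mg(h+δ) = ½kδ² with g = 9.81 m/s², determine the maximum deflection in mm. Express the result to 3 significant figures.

39.8 mm

k = Gd⁴/(8D³N_a) = (76.8×10³)(10.7⁴)/(8·128.0³·16) = 3.7502 N/mm
W = mg = 0.67 × 9.81 = 6.5727 N
½kδ² − Wδ − Wh = 0 → δ = (W + √(W² + 2kWh))/k
δ = (6.5727 + √(43.2 + 20360.1))/3.7502 = (6.5727 + 142.84)/3.7502 = 39.841 mm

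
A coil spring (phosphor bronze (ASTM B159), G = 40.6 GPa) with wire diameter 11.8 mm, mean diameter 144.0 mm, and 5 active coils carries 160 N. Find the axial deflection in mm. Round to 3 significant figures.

k = Gd⁴/(8D³N_a) = (40.6×10³)(11.8⁴)/(8·144.0³·5) = 6.5903 N/mm
δ = F/k = 160 / 6.5903 = 24.278 mm

24.3 mm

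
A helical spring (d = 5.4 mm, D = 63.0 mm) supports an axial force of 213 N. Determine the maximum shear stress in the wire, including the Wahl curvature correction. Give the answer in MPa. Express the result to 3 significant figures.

244 MPa

Spring index C = D/d = 63.0/5.4 = 11.6667
K_W = (4C−1)/(4C−4) + 0.615/C = 45.667/42.667 + 0.0527 = 1.1230
τ₀ = 8FD/(πd³) = 8·213·63.0/(π·5.4³) = 107352/494.69 = 217.01 MPa
τ_max = K·τ₀ = 1.1230 × 217.01 = 243.71 MPa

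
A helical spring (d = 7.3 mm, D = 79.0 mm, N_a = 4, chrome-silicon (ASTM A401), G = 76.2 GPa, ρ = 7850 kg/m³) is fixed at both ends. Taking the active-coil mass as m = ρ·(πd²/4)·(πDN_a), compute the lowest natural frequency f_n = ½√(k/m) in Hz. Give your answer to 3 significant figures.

103 Hz

k = Gd⁴/(8D³N_a) = (76.2×10³)(7.3⁴)/(8·79.0³·4) = 13.716 N/mm = 13716 N/m
Wire length L = πDN_a = π·79.0·4 = 992.74 mm
m = ρ·(πd²/4)·L = 7850 × 41.854×10⁻⁶ m² × 0.99274 m = 0.32617 kg
f_n = ½√(k/m) = 0.5·√(13716/0.32617) = 0.5·√(42051) = 102.53 Hz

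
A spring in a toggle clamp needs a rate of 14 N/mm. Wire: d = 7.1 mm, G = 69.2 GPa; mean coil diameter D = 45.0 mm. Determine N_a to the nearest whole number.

17

N_a = Gd⁴/(8D³k) = (69.2×10³ × 7.1⁴)/(8 × 45.0³ × 14)
    = 1.75849e+08 / 1.0206e+07 = 17.23 → 17 coils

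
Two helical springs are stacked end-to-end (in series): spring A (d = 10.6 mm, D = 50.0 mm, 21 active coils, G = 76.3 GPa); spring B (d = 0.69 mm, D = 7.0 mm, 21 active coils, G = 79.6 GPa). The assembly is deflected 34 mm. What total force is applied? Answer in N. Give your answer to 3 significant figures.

k_A = Gd⁴/(8D³N_a) = (76.3×10³)(10.6⁴)/(8·50.0³·21) = 45.87 N/mm
k_B = Gd⁴/(8D³N_a) = (79.6×10³)(0.69⁴)/(8·7.0³·21) = 0.31312 N/mm
Series: 1/k_eq = 1/45.87 + 1/0.31312 = 3.2155; k_eq = 0.31099 N/mm
F = k_eq·δ = 0.31099·34 = 10.574 N

10.6 N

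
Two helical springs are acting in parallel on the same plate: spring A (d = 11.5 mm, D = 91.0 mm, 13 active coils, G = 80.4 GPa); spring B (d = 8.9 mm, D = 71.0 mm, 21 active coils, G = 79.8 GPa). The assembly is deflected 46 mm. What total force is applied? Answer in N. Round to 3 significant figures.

k_A = Gd⁴/(8D³N_a) = (80.4×10³)(11.5⁴)/(8·91.0³·13) = 17.943 N/mm
k_B = Gd⁴/(8D³N_a) = (79.8×10³)(8.9⁴)/(8·71.0³·21) = 8.3268 N/mm
Parallel: k_eq = 17.943 + 8.3268 = 26.27 N/mm
F = k_eq·δ = 26.27·46 = 1208.4 N

1210 N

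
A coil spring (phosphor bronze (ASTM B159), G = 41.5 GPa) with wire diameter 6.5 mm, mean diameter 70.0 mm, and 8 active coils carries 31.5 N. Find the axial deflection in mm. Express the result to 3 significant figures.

k = Gd⁴/(8D³N_a) = (41.5×10³)(6.5⁴)/(8·70.0³·8) = 3.3746 N/mm
δ = F/k = 31.5 / 3.3746 = 9.3343 mm

9.33 mm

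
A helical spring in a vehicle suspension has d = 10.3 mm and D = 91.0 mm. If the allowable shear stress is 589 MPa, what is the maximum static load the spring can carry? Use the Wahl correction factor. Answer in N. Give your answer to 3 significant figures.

C = D/d = 91.0/10.3 = 8.8350
K_W = (4C−1)/(4C−4) + 0.615/C = 34.340/31.340 + 0.0696 = 1.1653
τ_max = K·8FD/(πd³) → F_max = τ_allow·πd³/(8DK)
F_max = 589·π·10.3³/(8·91.0·1.1653) = 2.022e+06/848.36 = 2383.4 N

2380 N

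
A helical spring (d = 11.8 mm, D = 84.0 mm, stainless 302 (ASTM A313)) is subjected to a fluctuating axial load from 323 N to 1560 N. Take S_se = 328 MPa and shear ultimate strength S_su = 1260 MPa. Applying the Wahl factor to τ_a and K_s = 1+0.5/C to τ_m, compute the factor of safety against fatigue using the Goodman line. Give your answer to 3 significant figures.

C = D/d = 84.0/11.8 = 7.1186; K_W = (4C−1)/(4C−4)+0.615/C = 1.2090; K_s = 1+0.5/C = 1.0702
F_a = (F_max−F_min)/2 = 618.5 N; F_m = (F_max+F_min)/2 = 941.5 N
τ_a = K_W·8F_aD/(πd³) = 1.2090 × 80.522 = 97.348 MPa
τ_m = K_s·8F_mD/(πd³) = 1.0702 × 122.57 = 131.18 MPa
Goodman: 1/n_f = τ_a/S_se + τ_m/S_su = 97.348/328 + 131.18/1260 = 0.29679 + 0.10411 = 0.40091
n_f = 1/0.40091 = 2.494

2.49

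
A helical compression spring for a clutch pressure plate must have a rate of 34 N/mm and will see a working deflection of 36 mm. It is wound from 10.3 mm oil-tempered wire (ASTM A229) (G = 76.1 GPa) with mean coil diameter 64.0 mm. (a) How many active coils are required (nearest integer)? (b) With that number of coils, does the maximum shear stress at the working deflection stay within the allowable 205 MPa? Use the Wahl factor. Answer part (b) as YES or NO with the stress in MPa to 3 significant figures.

(a) 12 coils; (b) NO, τ_max = 227 MPa

N_a = Gd⁴/(8D³k) = (76.1×10³)(10.3⁴)/(8·64.0³·34) = 12.01 → N_a = 12
Actual rate k = Gd⁴/(8D³·12) = 34.035 N/mm
Working load F = kδ = 34.035·36 = 1225.3 N
C = 64.0/10.3 = 6.2136; K_W = (4C−1)/(4C−4)+0.615/C = 1.2428
τ_max = K_W·8FD/(πd³) = 1.2428·182.74 = 227.11 MPa
τ_max > 205 MPa → exceeds allowable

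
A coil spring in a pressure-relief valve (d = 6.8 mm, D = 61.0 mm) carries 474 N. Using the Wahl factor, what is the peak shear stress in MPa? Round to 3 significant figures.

Spring index C = D/d = 61.0/6.8 = 8.9706
K_W = (4C−1)/(4C−4) + 0.615/C = 34.882/31.882 + 0.0686 = 1.1627
τ₀ = 8FD/(πd³) = 8·474·61.0/(π·6.8³) = 231312/987.82 = 234.16 MPa
τ_max = K·τ₀ = 1.1627 × 234.16 = 272.25 MPa

272 MPa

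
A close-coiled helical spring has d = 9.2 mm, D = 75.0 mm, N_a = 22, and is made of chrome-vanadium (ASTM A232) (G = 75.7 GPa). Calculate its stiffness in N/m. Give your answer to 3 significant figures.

k = Gd⁴/(8D³N_a) = (75.7×10³ × 9.2⁴) / (8 × 75.0³ × 22)
  = 5.42309e+08 / 7.425e+07 = 7.3038 N/mm = 7303.8 N/m

7300 N/m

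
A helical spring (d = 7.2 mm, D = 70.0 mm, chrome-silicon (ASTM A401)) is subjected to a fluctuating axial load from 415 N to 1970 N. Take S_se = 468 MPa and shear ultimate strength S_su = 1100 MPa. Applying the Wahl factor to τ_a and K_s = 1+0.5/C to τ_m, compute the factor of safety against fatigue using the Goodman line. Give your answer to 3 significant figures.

0.687

C = D/d = 70.0/7.2 = 9.7222; K_W = (4C−1)/(4C−4)+0.615/C = 1.1492; K_s = 1+0.5/C = 1.0514
F_a = (F_max−F_min)/2 = 777.5 N; F_m = (F_max+F_min)/2 = 1192.5 N
τ_a = K_W·8F_aD/(πd³) = 1.1492 × 371.31 = 426.73 MPa
τ_m = K_s·8F_mD/(πd³) = 1.0514 × 569.51 = 598.8 MPa
Goodman: 1/n_f = τ_a/S_se + τ_m/S_su = 426.73/468 + 598.8/1100 = 0.91182 + 0.54436 = 1.4562
n_f = 1/1.4562 = 0.6867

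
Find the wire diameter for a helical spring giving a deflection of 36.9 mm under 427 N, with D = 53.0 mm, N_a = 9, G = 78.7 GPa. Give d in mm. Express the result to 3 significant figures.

Required rate k = F/δ = 427/36.9 = 11.572 N/mm
d = (8D³N_a·k / G)^(1/4) = (8·53.0³·9·11.572 / (78.7×10³))^0.25
  = (1576.1)^0.25 = 6.3008 mm

6.30 mm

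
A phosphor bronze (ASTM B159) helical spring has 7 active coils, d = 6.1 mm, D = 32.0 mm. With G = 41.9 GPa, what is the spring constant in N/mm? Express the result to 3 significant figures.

31.6 N/mm

k = Gd⁴/(8D³N_a) = (41.9×10³ × 6.1⁴) / (8 × 32.0³ × 7)
  = 5.80141e+07 / 1.83501e+06 = 31.615 N/mm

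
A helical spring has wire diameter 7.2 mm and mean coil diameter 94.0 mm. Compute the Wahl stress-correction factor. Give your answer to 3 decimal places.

C = D/d = 94.0/7.2 = 13.0556
K_W = (4C−1)/(4C−4) + 0.615/C = 51.222/48.222 + 0.0471 = 1.1093

1.109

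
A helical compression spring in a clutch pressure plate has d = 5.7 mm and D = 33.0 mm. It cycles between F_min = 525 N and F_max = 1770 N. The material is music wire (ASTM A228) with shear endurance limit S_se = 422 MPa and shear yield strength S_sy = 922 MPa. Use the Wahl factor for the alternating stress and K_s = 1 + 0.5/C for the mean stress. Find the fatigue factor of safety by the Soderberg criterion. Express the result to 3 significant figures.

0.685

C = D/d = 33.0/5.7 = 5.7895; K_W = (4C−1)/(4C−4)+0.615/C = 1.2628; K_s = 1+0.5/C = 1.0864
F_a = (F_max−F_min)/2 = 622.5 N; F_m = (F_max+F_min)/2 = 1147.5 N
τ_a = K_W·8F_aD/(πd³) = 1.2628 × 282.47 = 356.71 MPa
τ_m = K_s·8F_mD/(πd³) = 1.0864 × 520.69 = 565.66 MPa
Soderberg: 1/n_f = τ_a/S_se + τ_m/S_sy = 356.71/422 + 565.66/922 = 0.84528 + 0.61352 = 1.4588
n_f = 1/1.4588 = 0.6855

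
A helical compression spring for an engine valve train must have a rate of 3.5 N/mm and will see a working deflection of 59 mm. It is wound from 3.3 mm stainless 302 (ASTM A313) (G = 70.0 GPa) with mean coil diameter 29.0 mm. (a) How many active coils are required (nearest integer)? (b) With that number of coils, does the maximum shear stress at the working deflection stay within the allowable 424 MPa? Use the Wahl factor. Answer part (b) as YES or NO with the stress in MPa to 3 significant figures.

(a) 12 coils; (b) NO, τ_max = 501 MPa

N_a = Gd⁴/(8D³k) = (70.0×10³)(3.3⁴)/(8·29.0³·3.5) = 12.16 → N_a = 12
Actual rate k = Gd⁴/(8D³·12) = 3.5456 N/mm
Working load F = kδ = 3.5456·59 = 209.19 N
C = 29.0/3.3 = 8.7879; K_W = (4C−1)/(4C−4)+0.615/C = 1.1663
τ_max = K_W·8FD/(πd³) = 1.1663·429.87 = 501.35 MPa
τ_max > 424 MPa → exceeds allowable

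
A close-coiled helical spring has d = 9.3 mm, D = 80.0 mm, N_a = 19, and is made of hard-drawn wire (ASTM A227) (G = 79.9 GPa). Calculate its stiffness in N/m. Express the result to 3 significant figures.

7680 N/m

k = Gd⁴/(8D³N_a) = (79.9×10³ × 9.3⁴) / (8 × 80.0³ × 19)
  = 5.97694e+08 / 7.7824e+07 = 7.6801 N/mm = 7680.1 N/m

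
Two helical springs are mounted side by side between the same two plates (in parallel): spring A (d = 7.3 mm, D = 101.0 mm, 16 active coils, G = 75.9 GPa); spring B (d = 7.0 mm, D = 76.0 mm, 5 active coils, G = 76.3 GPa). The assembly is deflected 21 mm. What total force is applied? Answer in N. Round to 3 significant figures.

253 N

k_A = Gd⁴/(8D³N_a) = (75.9×10³)(7.3⁴)/(8·101.0³·16) = 1.6344 N/mm
k_B = Gd⁴/(8D³N_a) = (76.3×10³)(7.0⁴)/(8·76.0³·5) = 10.433 N/mm
Parallel: k_eq = 1.6344 + 10.433 = 12.068 N/mm
F = k_eq·δ = 12.068·21 = 253.42 N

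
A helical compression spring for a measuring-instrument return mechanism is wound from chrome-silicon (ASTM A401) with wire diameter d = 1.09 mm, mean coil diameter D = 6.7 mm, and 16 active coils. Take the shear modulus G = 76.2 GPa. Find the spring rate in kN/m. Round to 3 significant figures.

2.79 kN/m

k = Gd⁴/(8D³N_a) = (76.2×10³ × 1.09⁴) / (8 × 6.7³ × 16)
  = 107563 / 38497.7 = 2.794 N/mm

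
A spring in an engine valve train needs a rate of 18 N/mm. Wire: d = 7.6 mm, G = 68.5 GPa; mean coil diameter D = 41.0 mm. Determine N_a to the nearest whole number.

N_a = Gd⁴/(8D³k) = (68.5×10³ × 7.6⁴)/(8 × 41.0³ × 18)
    = 2.28531e+08 / 9.92462e+06 = 23.03 → 23 coils

23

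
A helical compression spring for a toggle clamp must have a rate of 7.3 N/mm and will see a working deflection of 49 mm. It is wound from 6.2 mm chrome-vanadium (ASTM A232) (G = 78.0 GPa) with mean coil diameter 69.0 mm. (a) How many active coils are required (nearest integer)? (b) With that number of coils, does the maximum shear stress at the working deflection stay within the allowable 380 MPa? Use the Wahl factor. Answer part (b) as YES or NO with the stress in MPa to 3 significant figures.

N_a = Gd⁴/(8D³k) = (78.0×10³)(6.2⁴)/(8·69.0³·7.3) = 6.008 → N_a = 6
Actual rate k = Gd⁴/(8D³·6) = 7.3093 N/mm
Working load F = kδ = 7.3093·49 = 358.15 N
C = 69.0/6.2 = 11.1290; K_W = (4C−1)/(4C−4)+0.615/C = 1.1293
τ_max = K_W·8FD/(πd³) = 1.1293·264.05 = 298.19 MPa
τ_max ≤ 380 MPa → acceptable

(a) 6 coils; (b) YES, τ_max = 298 MPa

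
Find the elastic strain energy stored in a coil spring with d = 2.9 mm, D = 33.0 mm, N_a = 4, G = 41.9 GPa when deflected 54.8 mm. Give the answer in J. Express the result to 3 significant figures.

3.87 J

k = Gd⁴/(8D³N_a) = (41.9×10³)(2.9⁴)/(8·33.0³·4) = 2.577 N/mm
U = ½kδ² = 0.5 × 2.577 × 54.8² = 3869.4 N·mm = 3.8694 J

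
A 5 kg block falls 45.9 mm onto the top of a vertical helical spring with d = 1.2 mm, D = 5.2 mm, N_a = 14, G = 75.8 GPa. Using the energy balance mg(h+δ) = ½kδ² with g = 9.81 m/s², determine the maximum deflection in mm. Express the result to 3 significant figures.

k = Gd⁴/(8D³N_a) = (75.8×10³)(1.2⁴)/(8·5.2³·14) = 9.9808 N/mm
W = mg = 5 × 9.81 = 49.05 N
½kδ² − Wδ − Wh = 0 → δ = (W + √(W² + 2kWh))/k
δ = (49.05 + √(2405.9 + 44941.5))/9.9808 = (49.05 + 217.59)/9.9808 = 26.716 mm

26.7 mm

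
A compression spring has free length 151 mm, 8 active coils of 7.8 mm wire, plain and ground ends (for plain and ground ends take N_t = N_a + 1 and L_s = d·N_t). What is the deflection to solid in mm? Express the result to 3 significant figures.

N_t = 9; L_s = 7.8·9 = 70.2 mm
δ_solid = L₀ − L_s = 151 − 70.2 = 80.8 mm

80.8 mm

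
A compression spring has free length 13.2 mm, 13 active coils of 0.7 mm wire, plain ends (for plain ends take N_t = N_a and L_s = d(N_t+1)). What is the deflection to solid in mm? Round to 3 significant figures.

N_t = 13; L_s = 0.7·14 = 9.8 mm
δ_solid = L₀ − L_s = 13.2 − 9.8 = 3.4 mm

3.40 mm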